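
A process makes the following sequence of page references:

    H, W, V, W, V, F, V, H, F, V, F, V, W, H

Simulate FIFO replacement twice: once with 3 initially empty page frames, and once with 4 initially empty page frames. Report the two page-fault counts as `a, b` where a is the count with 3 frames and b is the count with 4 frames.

6, 4

3 frames: F F F . . F . F . . . . F . → 6 faults.
4 frames: F F F . . F . . . . . . . . → 4 faults.
4 < 6: adding a frame reduced faults, as is typical.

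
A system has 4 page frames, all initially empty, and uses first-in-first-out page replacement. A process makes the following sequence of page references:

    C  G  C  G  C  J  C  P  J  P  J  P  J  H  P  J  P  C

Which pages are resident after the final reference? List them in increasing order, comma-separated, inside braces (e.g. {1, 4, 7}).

C → miss, frames (C)
G → miss, frames (C G)
C → hit
G → hit
C → hit
J → miss, frames (C G J)
C → hit
P → miss, frames (C G J P)
J → hit
P → hit
J → hit
P → hit
J → hit
H → miss, evict C, frames (G J P H)
P → hit
J → hit
P → hit
C → miss, evict G, frames (J P H C)

{C, H, J, P}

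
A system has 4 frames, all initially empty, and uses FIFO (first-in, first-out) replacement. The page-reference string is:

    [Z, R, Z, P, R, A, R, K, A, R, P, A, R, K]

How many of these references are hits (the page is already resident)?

Z → fault, frames (Z)
R → fault, frames (Z R)
Z → hit
P → fault, frames (Z R P)
R → hit
A → fault, frames (Z R P A)
R → hit
K → fault, evict Z, frames (R P A K)
A → hit
R → hit
P → hit
A → hit
R → hit
K → hit
Hits: 9.

9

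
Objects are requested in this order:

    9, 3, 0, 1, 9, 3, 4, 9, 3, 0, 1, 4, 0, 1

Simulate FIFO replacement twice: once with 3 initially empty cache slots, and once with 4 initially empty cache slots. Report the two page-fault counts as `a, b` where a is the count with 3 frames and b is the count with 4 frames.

9, 10

3 frames: F F F F F F F . . F F . . . → 9 faults.
4 frames: F F F F . . F F F F F F . . → 10 faults.
10 > 9: adding a frame increased faults — Belady's anomaly.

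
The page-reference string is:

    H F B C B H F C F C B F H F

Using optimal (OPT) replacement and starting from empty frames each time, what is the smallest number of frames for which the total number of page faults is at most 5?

f=1: 14 faults
f=2: 8 faults
f=3: 6 faults
f=4: 4 faults
Smallest f with faults ≤ 5 is 4.

4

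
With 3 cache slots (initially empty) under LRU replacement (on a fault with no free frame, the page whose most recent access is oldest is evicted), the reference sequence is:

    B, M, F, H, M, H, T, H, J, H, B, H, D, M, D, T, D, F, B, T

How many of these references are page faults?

13

B -> miss, frames [B]
M -> miss, frames [B, M]
F -> miss, frames [B, M, F]
H -> miss, evict B, frames [M, F, H]
M -> hit
H -> hit
T -> miss, evict F, frames [M, H, T]
H -> hit
J -> miss, evict M, frames [T, H, J]
H -> hit
B -> miss, evict T, frames [J, H, B]
H -> hit
D -> miss, evict J, frames [B, H, D]
M -> miss, evict B, frames [H, D, M]
D -> hit
T -> miss, evict H, frames [M, D, T]
D -> hit
F -> miss, evict M, frames [T, D, F]
B -> miss, evict T, frames [D, F, B]
T -> miss, evict D, frames [F, B, T]
Page faults: 13.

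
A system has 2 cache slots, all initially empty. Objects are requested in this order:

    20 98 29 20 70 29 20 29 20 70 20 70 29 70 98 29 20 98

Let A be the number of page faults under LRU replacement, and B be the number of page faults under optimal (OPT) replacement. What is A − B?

4

Under LRU: F F F F F F F . . F . . F . F F F F → 13 faults.
Under OPT: F F F . F . F . . F . . F . F . F . → 9 faults.
A − B = 13 − 9 = 4.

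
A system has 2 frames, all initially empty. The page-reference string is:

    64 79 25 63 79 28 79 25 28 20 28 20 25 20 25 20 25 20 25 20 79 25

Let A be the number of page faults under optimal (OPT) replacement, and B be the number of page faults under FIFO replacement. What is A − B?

Under OPT: F F F F . F . F . F . . F . . . . . . . F . → 9 faults.
Under FIFO: F F F F F F . F . F F . F F . . . . . . F F → 13 faults.
A − B = 9 − 13 = -4.

-4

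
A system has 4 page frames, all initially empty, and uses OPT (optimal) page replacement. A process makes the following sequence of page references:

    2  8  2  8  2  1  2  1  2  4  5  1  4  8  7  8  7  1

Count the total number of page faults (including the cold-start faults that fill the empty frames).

6

2: miss, frames [2]
8: miss, frames [2, 8]
2: hit
8: hit
2: hit
1: miss, frames [2, 8, 1]
2: hit
1: hit
2: hit
4: miss, frames [2, 8, 1, 4]
5: miss, evict 2, frames [8, 1, 4, 5]
1: hit
4: hit
8: hit
7: miss, evict 5, frames [8, 1, 4, 7]
8: hit
7: hit
1: hit
Page faults: 6.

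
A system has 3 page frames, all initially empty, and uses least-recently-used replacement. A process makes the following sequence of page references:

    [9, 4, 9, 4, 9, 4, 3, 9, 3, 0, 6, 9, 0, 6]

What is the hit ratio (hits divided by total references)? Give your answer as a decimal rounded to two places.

0.57

9 → fault, frames [9]
4 → fault, frames [9, 4]
9 → hit
4 → hit
9 → hit
4 → hit
3 → fault, frames [9, 4, 3]
9 → hit
3 → hit
0 → fault, evict 4, frames [9, 3, 0]
6 → fault, evict 9, frames [3, 0, 6]
9 → fault, evict 3, frames [0, 6, 9]
0 → hit
6 → hit
Hits: 8 of 14 references → 8/14 = 0.5714.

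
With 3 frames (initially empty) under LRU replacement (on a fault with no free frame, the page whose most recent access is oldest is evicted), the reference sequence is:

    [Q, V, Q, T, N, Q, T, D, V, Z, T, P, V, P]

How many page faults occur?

Q: miss, frames {Q}
V: miss, frames {Q,V}
Q: hit
T: miss, frames {V,Q,T}
N: miss, evict V, frames {Q,T,N}
Q: hit
T: hit
D: miss, evict N, frames {Q,T,D}
V: miss, evict Q, frames {T,D,V}
Z: miss, evict T, frames {D,V,Z}
T: miss, evict D, frames {V,Z,T}
P: miss, evict V, frames {Z,T,P}
V: miss, evict Z, frames {T,P,V}
P: hit
Page faults: 10.

10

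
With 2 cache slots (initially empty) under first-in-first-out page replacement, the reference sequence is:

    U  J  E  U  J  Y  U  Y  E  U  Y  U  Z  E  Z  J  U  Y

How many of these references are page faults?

U → miss, frames (U)
J → miss, frames (U J)
E → miss, evict U, frames (J E)
U → miss, evict J, frames (E U)
J → miss, evict E, frames (U J)
Y → miss, evict U, frames (J Y)
U → miss, evict J, frames (Y U)
Y → hit
E → miss, evict Y, frames (U E)
U → hit
Y → miss, evict U, frames (E Y)
U → miss, evict E, frames (Y U)
Z → miss, evict Y, frames (U Z)
E → miss, evict U, frames (Z E)
Z → hit
J → miss, evict Z, frames (E J)
U → miss, evict E, frames (J U)
Y → miss, evict J, frames (U Y)
Page faults: 15.

15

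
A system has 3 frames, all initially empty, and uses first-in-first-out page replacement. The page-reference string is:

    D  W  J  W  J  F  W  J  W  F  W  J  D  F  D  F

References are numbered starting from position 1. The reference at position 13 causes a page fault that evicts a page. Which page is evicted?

pos 1: D: miss, frames [D]
pos 2: W: miss, frames [D, W]
pos 3: J: miss, frames [D, W, J]
pos 4: W: hit
pos 5: J: hit
pos 6: F: miss, evict D, frames [W, J, F]
pos 7: W: hit
pos 8: J: hit
pos 9: W: hit
pos 10: F: hit
pos 11: W: hit
pos 12: J: hit
pos 13: D: miss, evict W, frames [J, F, D]
At position 13, page W is evicted.

W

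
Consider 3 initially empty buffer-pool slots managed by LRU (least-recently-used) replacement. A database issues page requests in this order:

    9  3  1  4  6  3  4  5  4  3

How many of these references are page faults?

7

9 → miss, frames [9]
3 → miss, frames [9, 3]
1 → miss, frames [9, 3, 1]
4 → miss, evict 9, frames [3, 1, 4]
6 → miss, evict 3, frames [1, 4, 6]
3 → miss, evict 1, frames [4, 6, 3]
4 → hit
5 → miss, evict 6, frames [3, 4, 5]
4 → hit
3 → hit
Page faults: 7.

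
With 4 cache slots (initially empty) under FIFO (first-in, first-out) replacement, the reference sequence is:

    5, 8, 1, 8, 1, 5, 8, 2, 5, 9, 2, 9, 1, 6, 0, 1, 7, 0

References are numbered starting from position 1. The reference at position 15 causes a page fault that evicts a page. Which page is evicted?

pos 1: 5 → miss, frames [5]
pos 2: 8 → miss, frames [5, 8]
pos 3: 1 → miss, frames [5, 8, 1]
pos 4: 8 → hit
pos 5: 1 → hit
pos 6: 5 → hit
pos 7: 8 → hit
pos 8: 2 → miss, frames [5, 8, 1, 2]
pos 9: 5 → hit
pos 10: 9 → miss, evict 5, frames [8, 1, 2, 9]
pos 11: 2 → hit
pos 12: 9 → hit
pos 13: 1 → hit
pos 14: 6 → miss, evict 8, frames [1, 2, 9, 6]
pos 15: 0 → miss, evict 1, frames [2, 9, 6, 0]
At position 15, page 1 is evicted.

1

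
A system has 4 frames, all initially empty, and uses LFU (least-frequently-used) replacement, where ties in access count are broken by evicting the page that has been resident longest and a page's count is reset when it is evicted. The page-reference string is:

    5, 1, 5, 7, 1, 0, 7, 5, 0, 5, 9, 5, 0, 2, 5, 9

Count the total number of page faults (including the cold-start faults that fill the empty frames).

7

5: fault, frames {5}
1: fault, frames {5,1}
5: hit
7: fault, frames {5,1,7}
1: hit
0: fault, frames {5,1,7,0}
7: hit
5: hit
0: hit
5: hit
9: fault, evict 1, frames {5,7,0,9}
5: hit
0: hit
2: fault, evict 9, frames {5,7,0,2}
5: hit
9: fault, evict 2, frames {5,7,0,9}
Page faults: 7.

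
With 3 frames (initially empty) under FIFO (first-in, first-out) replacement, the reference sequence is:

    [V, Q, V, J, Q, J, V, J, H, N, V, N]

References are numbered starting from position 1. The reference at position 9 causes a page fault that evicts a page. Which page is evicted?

V

pos 1: V → fault, frames [V]
pos 2: Q → fault, frames [V, Q]
pos 3: V → hit
pos 4: J → fault, frames [V, Q, J]
pos 5: Q → hit
pos 6: J → hit
pos 7: V → hit
pos 8: J → hit
pos 9: H → fault, evict V, frames [Q, J, H]
At position 9, page V is evicted.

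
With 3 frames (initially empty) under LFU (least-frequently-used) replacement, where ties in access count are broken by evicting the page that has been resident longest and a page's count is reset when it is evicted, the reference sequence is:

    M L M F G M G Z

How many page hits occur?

3

M: miss, frames (M)
L: miss, frames (M L)
M: hit
F: miss, frames (M L F)
G: miss, evict L, frames (M F G)
M: hit
G: hit
Z: miss, evict F, frames (M G Z)
Hits: 3.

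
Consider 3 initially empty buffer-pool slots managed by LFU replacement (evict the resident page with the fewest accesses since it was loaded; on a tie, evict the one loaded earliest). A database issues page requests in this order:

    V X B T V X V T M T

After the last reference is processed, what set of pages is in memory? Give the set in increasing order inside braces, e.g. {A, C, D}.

V -> miss, frames {V}
X -> miss, frames {V,X}
B -> miss, frames {V,X,B}
T -> miss, evict V, frames {X,B,T}
V -> miss, evict X, frames {B,T,V}
X -> miss, evict B, frames {T,V,X}
V -> hit
T -> hit
M -> miss, evict X, frames {T,V,M}
T -> hit

{M, T, V}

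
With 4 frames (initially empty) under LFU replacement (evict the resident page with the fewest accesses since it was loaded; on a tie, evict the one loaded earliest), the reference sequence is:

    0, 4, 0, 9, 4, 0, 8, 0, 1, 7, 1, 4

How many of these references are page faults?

6

0 -> fault, frames (0)
4 -> fault, frames (0 4)
0 -> hit
9 -> fault, frames (0 4 9)
4 -> hit
0 -> hit
8 -> fault, frames (0 4 9 8)
0 -> hit
1 -> fault, evict 9, frames (0 4 8 1)
7 -> fault, evict 8, frames (0 4 1 7)
1 -> hit
4 -> hit
Page faults: 6.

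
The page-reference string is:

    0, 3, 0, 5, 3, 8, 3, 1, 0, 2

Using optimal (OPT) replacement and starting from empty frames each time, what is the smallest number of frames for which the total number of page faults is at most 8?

f=1: 10 faults
f=2: 7 faults
f=3: 6 faults
f=4: 6 faults
f=5: 6 faults
f=6: 6 faults
Smallest f with faults ≤ 8 is 2.

2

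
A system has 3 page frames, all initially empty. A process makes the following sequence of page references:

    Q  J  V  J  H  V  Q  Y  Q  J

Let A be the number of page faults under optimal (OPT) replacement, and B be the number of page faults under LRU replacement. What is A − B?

-1

Under OPT: F F F . F . . F . F → 6 faults.
Under LRU: F F F . F . F F . F → 7 faults.
A − B = 6 − 7 = -1.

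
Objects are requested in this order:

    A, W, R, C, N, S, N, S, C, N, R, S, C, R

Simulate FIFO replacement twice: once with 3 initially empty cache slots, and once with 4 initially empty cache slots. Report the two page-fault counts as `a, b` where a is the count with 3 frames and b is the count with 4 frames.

8, 6

3 frames: F F F F F F . . . . F . F . → 8 faults.
4 frames: F F F F F F . . . . . . . . → 6 faults.
6 < 8: adding a frame reduced faults, as is typical.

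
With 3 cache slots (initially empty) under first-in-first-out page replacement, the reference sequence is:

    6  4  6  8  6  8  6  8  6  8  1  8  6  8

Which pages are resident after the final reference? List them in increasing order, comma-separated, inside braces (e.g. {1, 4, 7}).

6: fault, frames {6}
4: fault, frames {6,4}
6: hit
8: fault, frames {6,4,8}
6: hit
8: hit
6: hit
8: hit
6: hit
8: hit
1: fault, evict 6, frames {4,8,1}
8: hit
6: fault, evict 4, frames {8,1,6}
8: hit

{1, 6, 8}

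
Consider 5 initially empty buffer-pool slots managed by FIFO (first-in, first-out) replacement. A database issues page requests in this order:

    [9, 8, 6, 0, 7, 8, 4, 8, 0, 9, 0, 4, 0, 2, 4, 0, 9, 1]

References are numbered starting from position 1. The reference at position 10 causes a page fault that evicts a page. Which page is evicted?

8

pos 1: 9 → fault, frames (9)
pos 2: 8 → fault, frames (9 8)
pos 3: 6 → fault, frames (9 8 6)
pos 4: 0 → fault, frames (9 8 6 0)
pos 5: 7 → fault, frames (9 8 6 0 7)
pos 6: 8 → hit
pos 7: 4 → fault, evict 9, frames (8 6 0 7 4)
pos 8: 8 → hit
pos 9: 0 → hit
pos 10: 9 → fault, evict 8, frames (6 0 7 4 9)
At position 10, page 8 is evicted.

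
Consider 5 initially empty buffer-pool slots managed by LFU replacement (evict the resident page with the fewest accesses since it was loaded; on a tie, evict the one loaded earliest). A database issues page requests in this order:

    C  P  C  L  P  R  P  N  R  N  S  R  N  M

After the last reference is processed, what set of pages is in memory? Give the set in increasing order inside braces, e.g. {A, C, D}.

C -> fault, frames (C)
P -> fault, frames (C P)
C -> hit
L -> fault, frames (C P L)
P -> hit
R -> fault, frames (C P L R)
P -> hit
N -> fault, frames (C P L R N)
R -> hit
N -> hit
S -> fault, evict L, frames (C P R N S)
R -> hit
N -> hit
M -> fault, evict S, frames (C P R N M)

{C, M, N, P, R}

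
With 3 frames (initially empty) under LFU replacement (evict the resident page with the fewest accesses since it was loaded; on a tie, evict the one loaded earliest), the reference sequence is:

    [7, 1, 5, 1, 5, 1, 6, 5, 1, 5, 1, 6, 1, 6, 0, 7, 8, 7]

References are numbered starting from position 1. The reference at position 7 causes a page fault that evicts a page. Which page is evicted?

7

pos 1: 7 → fault, frames {7}
pos 2: 1 → fault, frames {7,1}
pos 3: 5 → fault, frames {7,1,5}
pos 4: 1 → hit
pos 5: 5 → hit
pos 6: 1 → hit
pos 7: 6 → fault, evict 7, frames {1,5,6}
At position 7, page 7 is evicted.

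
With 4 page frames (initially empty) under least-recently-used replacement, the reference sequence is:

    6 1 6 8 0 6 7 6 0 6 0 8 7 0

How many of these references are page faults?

6 -> fault, frames (6)
1 -> fault, frames (6 1)
6 -> hit
8 -> fault, frames (1 6 8)
0 -> fault, frames (1 6 8 0)
6 -> hit
7 -> fault, evict 1, frames (8 0 6 7)
6 -> hit
0 -> hit
6 -> hit
0 -> hit
8 -> hit
7 -> hit
0 -> hit
Page faults: 5.

5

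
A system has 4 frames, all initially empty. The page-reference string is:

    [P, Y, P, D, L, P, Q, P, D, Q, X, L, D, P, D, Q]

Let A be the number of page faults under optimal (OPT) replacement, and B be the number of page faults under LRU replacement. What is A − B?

Under OPT: F F . F F . F . . . F . . . . F → 7 faults.
Under LRU: F F . F F . F . . . F F . F . F → 9 faults.
A − B = 7 − 9 = -2.

-2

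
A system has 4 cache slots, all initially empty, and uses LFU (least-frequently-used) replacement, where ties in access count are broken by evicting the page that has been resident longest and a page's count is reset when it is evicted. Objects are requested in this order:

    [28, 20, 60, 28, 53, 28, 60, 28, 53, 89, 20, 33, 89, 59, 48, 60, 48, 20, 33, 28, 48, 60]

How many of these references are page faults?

28: fault, frames [28]
20: fault, frames [28, 20]
60: fault, frames [28, 20, 60]
28: hit
53: fault, frames [28, 20, 60, 53]
28: hit
60: hit
28: hit
53: hit
89: fault, evict 20, frames [28, 60, 53, 89]
20: fault, evict 89, frames [28, 60, 53, 20]
33: fault, evict 20, frames [28, 60, 53, 33]
89: fault, evict 33, frames [28, 60, 53, 89]
59: fault, evict 89, frames [28, 60, 53, 59]
48: fault, evict 59, frames [28, 60, 53, 48]
60: hit
48: hit
20: fault, evict 53, frames [28, 60, 48, 20]
33: fault, evict 20, frames [28, 60, 48, 33]
28: hit
48: hit
60: hit
Page faults: 12.

12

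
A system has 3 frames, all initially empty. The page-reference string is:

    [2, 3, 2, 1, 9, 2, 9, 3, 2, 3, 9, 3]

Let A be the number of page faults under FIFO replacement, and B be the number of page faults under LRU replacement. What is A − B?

1

Under FIFO: F F . F F F . F . . . . → 6 faults.
Under LRU: F F . F F . . F . . . . → 5 faults.
A − B = 6 − 5 = 1.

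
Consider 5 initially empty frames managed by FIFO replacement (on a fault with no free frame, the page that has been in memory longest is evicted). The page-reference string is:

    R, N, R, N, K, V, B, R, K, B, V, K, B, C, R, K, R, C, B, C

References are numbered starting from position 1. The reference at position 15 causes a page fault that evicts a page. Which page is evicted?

N

pos 1: R -> fault, frames [R]
pos 2: N -> fault, frames [R, N]
pos 3: R -> hit
pos 4: N -> hit
pos 5: K -> fault, frames [R, N, K]
pos 6: V -> fault, frames [R, N, K, V]
pos 7: B -> fault, frames [R, N, K, V, B]
pos 8: R -> hit
pos 9: K -> hit
pos 10: B -> hit
pos 11: V -> hit
pos 12: K -> hit
pos 13: B -> hit
pos 14: C -> fault, evict R, frames [N, K, V, B, C]
pos 15: R -> fault, evict N, frames [K, V, B, C, R]
At position 15, page N is evicted.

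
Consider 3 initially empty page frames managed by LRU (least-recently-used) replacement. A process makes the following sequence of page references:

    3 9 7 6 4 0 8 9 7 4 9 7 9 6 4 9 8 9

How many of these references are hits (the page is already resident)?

3: miss, frames (3)
9: miss, frames (3 9)
7: miss, frames (3 9 7)
6: miss, evict 3, frames (9 7 6)
4: miss, evict 9, frames (7 6 4)
0: miss, evict 7, frames (6 4 0)
8: miss, evict 6, frames (4 0 8)
9: miss, evict 4, frames (0 8 9)
7: miss, evict 0, frames (8 9 7)
4: miss, evict 8, frames (9 7 4)
9: hit
7: hit
9: hit
6: miss, evict 4, frames (7 9 6)
4: miss, evict 7, frames (9 6 4)
9: hit
8: miss, evict 6, frames (4 9 8)
9: hit
Hits: 5.

5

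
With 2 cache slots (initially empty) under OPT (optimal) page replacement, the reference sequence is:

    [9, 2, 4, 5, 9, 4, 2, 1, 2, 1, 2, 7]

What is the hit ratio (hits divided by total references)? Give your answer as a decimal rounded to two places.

0.33

9 -> miss, frames {9}
2 -> miss, frames {9,2}
4 -> miss, evict 2, frames {9,4}
5 -> miss, evict 4, frames {9,5}
9 -> hit
4 -> miss, evict 5, frames {9,4}
2 -> miss, evict 4, frames {9,2}
1 -> miss, evict 9, frames {2,1}
2 -> hit
1 -> hit
2 -> hit
7 -> miss, evict 1, frames {2,7}
Hits: 4 of 12 references → 4/12 = 0.3333.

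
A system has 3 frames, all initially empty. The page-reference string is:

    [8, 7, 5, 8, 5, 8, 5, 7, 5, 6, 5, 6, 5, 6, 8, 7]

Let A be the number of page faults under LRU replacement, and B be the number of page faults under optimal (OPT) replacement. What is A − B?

1

Under LRU: F F F . . . . . . F . . . . F F → 6 faults.
Under OPT: F F F . . . . . . F . . . . . F → 5 faults.
A − B = 6 − 5 = 1.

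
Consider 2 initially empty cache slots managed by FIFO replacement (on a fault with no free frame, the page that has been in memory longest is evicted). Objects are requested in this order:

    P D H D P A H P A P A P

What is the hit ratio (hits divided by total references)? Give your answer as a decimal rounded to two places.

P → fault, frames (P)
D → fault, frames (P D)
H → fault, evict P, frames (D H)
D → hit
P → fault, evict D, frames (H P)
A → fault, evict H, frames (P A)
H → fault, evict P, frames (A H)
P → fault, evict A, frames (H P)
A → fault, evict H, frames (P A)
P → hit
A → hit
P → hit
Hits: 4 of 12 references → 4/12 = 0.3333.

0.33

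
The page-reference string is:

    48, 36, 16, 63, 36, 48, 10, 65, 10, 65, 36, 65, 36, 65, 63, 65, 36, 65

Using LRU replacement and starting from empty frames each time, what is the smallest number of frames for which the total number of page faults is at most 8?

f=1: 18 faults
f=2: 11 faults
f=3: 9 faults
f=4: 7 faults
f=5: 6 faults
f=6: 6 faults
Smallest f with faults ≤ 8 is 4.

4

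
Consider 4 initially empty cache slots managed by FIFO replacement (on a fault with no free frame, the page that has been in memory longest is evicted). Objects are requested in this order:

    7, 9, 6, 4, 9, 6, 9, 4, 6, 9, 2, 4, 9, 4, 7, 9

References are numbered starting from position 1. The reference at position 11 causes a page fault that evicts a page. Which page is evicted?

7

pos 1: 7 -> miss, frames {7}
pos 2: 9 -> miss, frames {7,9}
pos 3: 6 -> miss, frames {7,9,6}
pos 4: 4 -> miss, frames {7,9,6,4}
pos 5: 9 -> hit
pos 6: 6 -> hit
pos 7: 9 -> hit
pos 8: 4 -> hit
pos 9: 6 -> hit
pos 10: 9 -> hit
pos 11: 2 -> miss, evict 7, frames {9,6,4,2}
At position 11, page 7 is evicted.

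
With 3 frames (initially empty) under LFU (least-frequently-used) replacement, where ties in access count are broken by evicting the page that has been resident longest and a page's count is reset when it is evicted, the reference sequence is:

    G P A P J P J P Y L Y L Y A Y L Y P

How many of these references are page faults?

G: miss, frames (G)
P: miss, frames (G P)
A: miss, frames (G P A)
P: hit
J: miss, evict G, frames (P A J)
P: hit
J: hit
P: hit
Y: miss, evict A, frames (P J Y)
L: miss, evict Y, frames (P J L)
Y: miss, evict L, frames (P J Y)
L: miss, evict Y, frames (P J L)
Y: miss, evict L, frames (P J Y)
A: miss, evict Y, frames (P J A)
Y: miss, evict A, frames (P J Y)
L: miss, evict Y, frames (P J L)
Y: miss, evict L, frames (P J Y)
P: hit
Page faults: 13.

13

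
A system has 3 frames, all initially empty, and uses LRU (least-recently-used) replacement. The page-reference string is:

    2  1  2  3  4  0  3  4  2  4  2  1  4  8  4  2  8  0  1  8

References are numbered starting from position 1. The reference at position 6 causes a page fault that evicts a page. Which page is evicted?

pos 1: 2: miss, frames (2)
pos 2: 1: miss, frames (2 1)
pos 3: 2: hit
pos 4: 3: miss, frames (1 2 3)
pos 5: 4: miss, evict 1, frames (2 3 4)
pos 6: 0: miss, evict 2, frames (3 4 0)
At position 6, page 2 is evicted.

2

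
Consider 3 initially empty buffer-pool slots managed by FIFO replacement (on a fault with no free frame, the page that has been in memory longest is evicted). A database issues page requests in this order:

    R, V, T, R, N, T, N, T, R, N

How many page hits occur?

R → fault, frames (R)
V → fault, frames (R V)
T → fault, frames (R V T)
R → hit
N → fault, evict R, frames (V T N)
T → hit
N → hit
T → hit
R → fault, evict V, frames (T N R)
N → hit
Hits: 5.

5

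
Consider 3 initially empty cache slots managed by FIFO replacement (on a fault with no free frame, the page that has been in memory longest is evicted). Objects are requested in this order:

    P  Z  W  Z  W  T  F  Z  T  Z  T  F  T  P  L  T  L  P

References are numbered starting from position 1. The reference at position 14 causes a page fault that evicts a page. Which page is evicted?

T

pos 1: P: miss, frames (P)
pos 2: Z: miss, frames (P Z)
pos 3: W: miss, frames (P Z W)
pos 4: Z: hit
pos 5: W: hit
pos 6: T: miss, evict P, frames (Z W T)
pos 7: F: miss, evict Z, frames (W T F)
pos 8: Z: miss, evict W, frames (T F Z)
pos 9: T: hit
pos 10: Z: hit
pos 11: T: hit
pos 12: F: hit
pos 13: T: hit
pos 14: P: miss, evict T, frames (F Z P)
At position 14, page T is evicted.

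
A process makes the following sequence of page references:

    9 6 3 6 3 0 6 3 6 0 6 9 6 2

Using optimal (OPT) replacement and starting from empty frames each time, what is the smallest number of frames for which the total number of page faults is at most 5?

f=1: 14 faults
f=2: 8 faults
f=3: 6 faults
f=4: 5 faults
f=5: 5 faults
Smallest f with faults ≤ 5 is 4.

4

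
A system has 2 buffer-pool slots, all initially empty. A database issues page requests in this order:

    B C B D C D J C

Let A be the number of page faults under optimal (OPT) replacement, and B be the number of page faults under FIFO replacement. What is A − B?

-1

Under OPT: F F . F . . F . → 4 faults.
Under FIFO: F F . F . . F F → 5 faults.
A − B = 4 − 5 = -1.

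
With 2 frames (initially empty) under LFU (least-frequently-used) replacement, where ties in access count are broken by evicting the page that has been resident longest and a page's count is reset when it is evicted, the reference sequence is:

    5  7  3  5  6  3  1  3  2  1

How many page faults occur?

5 -> fault, frames (5)
7 -> fault, frames (5 7)
3 -> fault, evict 5, frames (7 3)
5 -> fault, evict 7, frames (3 5)
6 -> fault, evict 3, frames (5 6)
3 -> fault, evict 5, frames (6 3)
1 -> fault, evict 6, frames (3 1)
3 -> hit
2 -> fault, evict 1, frames (3 2)
1 -> fault, evict 2, frames (3 1)
Page faults: 9.

9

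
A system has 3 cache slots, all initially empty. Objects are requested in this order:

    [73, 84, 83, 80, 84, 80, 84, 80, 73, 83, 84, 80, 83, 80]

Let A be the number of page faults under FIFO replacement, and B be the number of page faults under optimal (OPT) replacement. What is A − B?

Under FIFO: F F F F . . . . F . F . F F → 8 faults.
Under OPT: F F F F . . . . . F . . . . → 5 faults.
A − B = 8 − 5 = 3.

3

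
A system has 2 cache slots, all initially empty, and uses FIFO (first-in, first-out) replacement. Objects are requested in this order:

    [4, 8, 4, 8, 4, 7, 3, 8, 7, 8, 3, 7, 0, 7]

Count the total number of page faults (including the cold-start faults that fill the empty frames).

9

4 → miss, frames [4]
8 → miss, frames [4, 8]
4 → hit
8 → hit
4 → hit
7 → miss, evict 4, frames [8, 7]
3 → miss, evict 8, frames [7, 3]
8 → miss, evict 7, frames [3, 8]
7 → miss, evict 3, frames [8, 7]
8 → hit
3 → miss, evict 8, frames [7, 3]
7 → hit
0 → miss, evict 7, frames [3, 0]
7 → miss, evict 3, frames [0, 7]
Page faults: 9.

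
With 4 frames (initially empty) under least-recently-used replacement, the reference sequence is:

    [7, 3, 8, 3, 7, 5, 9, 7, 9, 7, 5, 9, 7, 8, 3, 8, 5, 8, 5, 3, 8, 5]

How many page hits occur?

7 -> miss, frames [7]
3 -> miss, frames [7, 3]
8 -> miss, frames [7, 3, 8]
3 -> hit
7 -> hit
5 -> miss, frames [8, 3, 7, 5]
9 -> miss, evict 8, frames [3, 7, 5, 9]
7 -> hit
9 -> hit
7 -> hit
5 -> hit
9 -> hit
7 -> hit
8 -> miss, evict 3, frames [5, 9, 7, 8]
3 -> miss, evict 5, frames [9, 7, 8, 3]
8 -> hit
5 -> miss, evict 9, frames [7, 3, 8, 5]
8 -> hit
5 -> hit
3 -> hit
8 -> hit
5 -> hit
Hits: 14.

14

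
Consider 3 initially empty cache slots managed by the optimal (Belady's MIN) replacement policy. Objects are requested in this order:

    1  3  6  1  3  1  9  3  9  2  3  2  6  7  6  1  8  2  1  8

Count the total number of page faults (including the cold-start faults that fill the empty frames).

1 -> miss, frames {1}
3 -> miss, frames {1,3}
6 -> miss, frames {1,3,6}
1 -> hit
3 -> hit
1 -> hit
9 -> miss, evict 1, frames {3,6,9}
3 -> hit
9 -> hit
2 -> miss, evict 9, frames {3,6,2}
3 -> hit
2 -> hit
6 -> hit
7 -> miss, evict 3, frames {6,2,7}
6 -> hit
1 -> miss, evict 7, frames {6,2,1}
8 -> miss, evict 6, frames {2,1,8}
2 -> hit
1 -> hit
8 -> hit
Page faults: 8.

8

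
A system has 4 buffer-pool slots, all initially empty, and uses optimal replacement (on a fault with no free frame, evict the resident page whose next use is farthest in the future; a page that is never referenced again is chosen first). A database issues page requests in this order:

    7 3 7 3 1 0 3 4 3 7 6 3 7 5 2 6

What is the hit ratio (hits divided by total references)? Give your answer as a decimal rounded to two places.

0.50

7 → miss, frames (7)
3 → miss, frames (7 3)
7 → hit
3 → hit
1 → miss, frames (7 3 1)
0 → miss, frames (7 3 1 0)
3 → hit
4 → miss, evict 0, frames (7 3 1 4)
3 → hit
7 → hit
6 → miss, evict 4, frames (7 3 1 6)
3 → hit
7 → hit
5 → miss, evict 1, frames (7 3 6 5)
2 → miss, evict 5, frames (7 3 6 2)
6 → hit
Hits: 8 of 16 references → 8/16 = 0.5000.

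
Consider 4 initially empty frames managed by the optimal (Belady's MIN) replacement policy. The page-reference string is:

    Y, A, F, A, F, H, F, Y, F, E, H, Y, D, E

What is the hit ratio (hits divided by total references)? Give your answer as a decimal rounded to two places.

0.57

Y -> fault, frames {Y}
A -> fault, frames {Y,A}
F -> fault, frames {Y,A,F}
A -> hit
F -> hit
H -> fault, frames {Y,A,F,H}
F -> hit
Y -> hit
F -> hit
E -> fault, evict F, frames {Y,A,H,E}
H -> hit
Y -> hit
D -> fault, evict H, frames {Y,A,E,D}
E -> hit
Hits: 8 of 14 references → 8/14 = 0.5714.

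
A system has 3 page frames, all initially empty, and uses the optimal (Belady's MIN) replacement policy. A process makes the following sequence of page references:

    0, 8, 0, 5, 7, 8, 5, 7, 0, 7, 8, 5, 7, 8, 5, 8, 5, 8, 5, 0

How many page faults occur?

0: miss, frames {0}
8: miss, frames {0,8}
0: hit
5: miss, frames {0,8,5}
7: miss, evict 0, frames {8,5,7}
8: hit
5: hit
7: hit
0: miss, evict 5, frames {8,7,0}
7: hit
8: hit
5: miss, evict 0, frames {8,7,5}
7: hit
8: hit
5: hit
8: hit
5: hit
8: hit
5: hit
0: miss, evict 5, frames {8,7,0}
Page faults: 7.

7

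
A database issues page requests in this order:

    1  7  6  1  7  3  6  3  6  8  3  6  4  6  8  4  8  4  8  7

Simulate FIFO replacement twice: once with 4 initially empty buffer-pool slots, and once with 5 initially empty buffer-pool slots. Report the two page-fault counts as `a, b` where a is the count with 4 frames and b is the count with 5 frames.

7, 6

4 frames: F F F . . F . . . F . . F . . . . . . F → 7 faults.
5 frames: F F F . . F . . . F . . F . . . . . . . → 6 faults.
6 < 7: adding a frame reduced faults, as is typical.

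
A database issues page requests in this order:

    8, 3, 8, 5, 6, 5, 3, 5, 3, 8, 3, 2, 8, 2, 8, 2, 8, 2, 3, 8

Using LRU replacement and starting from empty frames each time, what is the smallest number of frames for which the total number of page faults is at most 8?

f=1: 20 faults
f=2: 10 faults
f=3: 7 faults
f=4: 5 faults
f=5: 5 faults
Smallest f with faults ≤ 8 is 3.

3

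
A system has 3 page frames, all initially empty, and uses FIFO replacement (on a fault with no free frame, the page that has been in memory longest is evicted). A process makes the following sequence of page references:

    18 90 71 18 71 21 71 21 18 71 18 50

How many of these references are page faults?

18 → fault, frames [18]
90 → fault, frames [18, 90]
71 → fault, frames [18, 90, 71]
18 → hit
71 → hit
21 → fault, evict 18, frames [90, 71, 21]
71 → hit
21 → hit
18 → fault, evict 90, frames [71, 21, 18]
71 → hit
18 → hit
50 → fault, evict 71, frames [21, 18, 50]
Page faults: 6.

6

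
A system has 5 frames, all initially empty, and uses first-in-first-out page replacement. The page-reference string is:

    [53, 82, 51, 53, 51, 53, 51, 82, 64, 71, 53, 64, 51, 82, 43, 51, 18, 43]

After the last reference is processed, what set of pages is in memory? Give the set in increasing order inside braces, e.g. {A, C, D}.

{18, 43, 51, 64, 71}

53 -> fault, frames [53]
82 -> fault, frames [53, 82]
51 -> fault, frames [53, 82, 51]
53 -> hit
51 -> hit
53 -> hit
51 -> hit
82 -> hit
64 -> fault, frames [53, 82, 51, 64]
71 -> fault, frames [53, 82, 51, 64, 71]
53 -> hit
64 -> hit
51 -> hit
82 -> hit
43 -> fault, evict 53, frames [82, 51, 64, 71, 43]
51 -> hit
18 -> fault, evict 82, frames [51, 64, 71, 43, 18]
43 -> hit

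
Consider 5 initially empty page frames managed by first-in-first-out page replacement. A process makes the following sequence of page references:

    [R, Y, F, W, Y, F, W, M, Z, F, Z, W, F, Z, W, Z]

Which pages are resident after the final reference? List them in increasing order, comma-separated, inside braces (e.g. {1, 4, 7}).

R → miss, frames [R]
Y → miss, frames [R, Y]
F → miss, frames [R, Y, F]
W → miss, frames [R, Y, F, W]
Y → hit
F → hit
W → hit
M → miss, frames [R, Y, F, W, M]
Z → miss, evict R, frames [Y, F, W, M, Z]
F → hit
Z → hit
W → hit
F → hit
Z → hit
W → hit
Z → hit

{F, M, W, Y, Z}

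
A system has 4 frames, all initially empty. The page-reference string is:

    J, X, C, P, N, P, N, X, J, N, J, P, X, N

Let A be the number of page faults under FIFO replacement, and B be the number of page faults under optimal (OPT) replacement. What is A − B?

Under FIFO: F F F F F . . . F . . . F . → 7 faults.
Under OPT: F F F F F . . . . . . . . . → 5 faults.
A − B = 7 − 5 = 2.

2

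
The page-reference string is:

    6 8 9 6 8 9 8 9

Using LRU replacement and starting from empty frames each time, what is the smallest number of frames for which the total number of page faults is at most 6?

2

f=1: 8 faults
f=2: 6 faults
f=3: 3 faults
Smallest f with faults ≤ 6 is 2.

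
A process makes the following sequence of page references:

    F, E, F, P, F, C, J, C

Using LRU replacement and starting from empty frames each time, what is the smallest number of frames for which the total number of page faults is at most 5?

f=1: 8 faults
f=2: 5 faults
f=3: 5 faults
f=4: 5 faults
f=5: 5 faults
Smallest f with faults ≤ 5 is 2.

2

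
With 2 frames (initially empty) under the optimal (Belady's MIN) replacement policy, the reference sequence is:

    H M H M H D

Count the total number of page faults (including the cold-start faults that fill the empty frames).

H: fault, frames {H}
M: fault, frames {H,M}
H: hit
M: hit
H: hit
D: fault, evict M, frames {H,D}
Page faults: 3.

3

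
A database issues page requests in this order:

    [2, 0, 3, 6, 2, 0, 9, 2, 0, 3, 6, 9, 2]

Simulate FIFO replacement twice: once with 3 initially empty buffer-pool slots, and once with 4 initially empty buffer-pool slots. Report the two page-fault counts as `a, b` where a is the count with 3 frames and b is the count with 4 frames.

10, 11

3 frames: F F F F F F F . . F F . F → 10 faults.
4 frames: F F F F . . F F F F F F F → 11 faults.
11 > 10: adding a frame increased faults — Belady's anomaly.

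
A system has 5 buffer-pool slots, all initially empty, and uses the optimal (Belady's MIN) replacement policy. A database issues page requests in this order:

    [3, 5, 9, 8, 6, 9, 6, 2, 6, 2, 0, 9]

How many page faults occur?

7

3: fault, frames [3]
5: fault, frames [3, 5]
9: fault, frames [3, 5, 9]
8: fault, frames [3, 5, 9, 8]
6: fault, frames [3, 5, 9, 8, 6]
9: hit
6: hit
2: fault, evict 8, frames [3, 5, 9, 6, 2]
6: hit
2: hit
0: fault, evict 2, frames [3, 5, 9, 6, 0]
9: hit
Page faults: 7.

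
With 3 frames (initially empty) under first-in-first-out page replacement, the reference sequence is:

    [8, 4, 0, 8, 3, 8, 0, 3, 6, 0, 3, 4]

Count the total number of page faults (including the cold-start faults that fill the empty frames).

9

8 → fault, frames (8)
4 → fault, frames (8 4)
0 → fault, frames (8 4 0)
8 → hit
3 → fault, evict 8, frames (4 0 3)
8 → fault, evict 4, frames (0 3 8)
0 → hit
3 → hit
6 → fault, evict 0, frames (3 8 6)
0 → fault, evict 3, frames (8 6 0)
3 → fault, evict 8, frames (6 0 3)
4 → fault, evict 6, frames (0 3 4)
Page faults: 9.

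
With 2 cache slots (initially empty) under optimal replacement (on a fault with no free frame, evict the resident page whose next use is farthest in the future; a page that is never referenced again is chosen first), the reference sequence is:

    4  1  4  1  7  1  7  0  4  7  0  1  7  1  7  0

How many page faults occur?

8

4: miss, frames [4]
1: miss, frames [4, 1]
4: hit
1: hit
7: miss, evict 4, frames [1, 7]
1: hit
7: hit
0: miss, evict 1, frames [7, 0]
4: miss, evict 0, frames [7, 4]
7: hit
0: miss, evict 4, frames [7, 0]
1: miss, evict 0, frames [7, 1]
7: hit
1: hit
7: hit
0: miss, evict 1, frames [7, 0]
Page faults: 8.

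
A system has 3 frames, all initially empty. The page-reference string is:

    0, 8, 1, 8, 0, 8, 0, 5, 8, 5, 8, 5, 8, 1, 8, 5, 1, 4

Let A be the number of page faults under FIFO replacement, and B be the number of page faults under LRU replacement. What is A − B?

Under FIFO: F F F . . . . F . . . . . . . . . F → 5 faults.
Under LRU: F F F . . . . F . . . . . F . . . F → 6 faults.
A − B = 5 − 6 = -1.

-1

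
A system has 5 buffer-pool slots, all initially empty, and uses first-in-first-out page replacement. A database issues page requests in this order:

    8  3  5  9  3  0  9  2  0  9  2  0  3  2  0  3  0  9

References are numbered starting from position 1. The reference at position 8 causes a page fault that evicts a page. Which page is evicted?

8

pos 1: 8 → miss, frames {8}
pos 2: 3 → miss, frames {8,3}
pos 3: 5 → miss, frames {8,3,5}
pos 4: 9 → miss, frames {8,3,5,9}
pos 5: 3 → hit
pos 6: 0 → miss, frames {8,3,5,9,0}
pos 7: 9 → hit
pos 8: 2 → miss, evict 8, frames {3,5,9,0,2}
At position 8, page 8 is evicted.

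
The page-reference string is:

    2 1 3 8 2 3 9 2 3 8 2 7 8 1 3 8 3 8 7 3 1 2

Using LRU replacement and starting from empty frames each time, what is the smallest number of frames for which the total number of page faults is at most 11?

f=1: 22 faults
f=2: 20 faults
f=3: 13 faults
f=4: 9 faults
f=5: 7 faults
f=6: 6 faults
Smallest f with faults ≤ 11 is 4.

4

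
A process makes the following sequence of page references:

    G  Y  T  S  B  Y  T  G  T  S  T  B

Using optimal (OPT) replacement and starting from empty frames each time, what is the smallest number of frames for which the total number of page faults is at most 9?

2

f=1: 12 faults
f=2: 9 faults
f=3: 7 faults
f=4: 6 faults
f=5: 5 faults
Smallest f with faults ≤ 9 is 2.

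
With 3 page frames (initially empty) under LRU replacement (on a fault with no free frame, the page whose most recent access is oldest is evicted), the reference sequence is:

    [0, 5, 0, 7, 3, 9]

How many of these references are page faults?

0: fault, frames {0}
5: fault, frames {0,5}
0: hit
7: fault, frames {5,0,7}
3: fault, evict 5, frames {0,7,3}
9: fault, evict 0, frames {7,3,9}
Page faults: 5.

5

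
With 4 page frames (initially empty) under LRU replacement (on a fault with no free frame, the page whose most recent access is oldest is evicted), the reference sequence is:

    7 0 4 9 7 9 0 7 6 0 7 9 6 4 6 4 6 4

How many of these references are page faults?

7: miss, frames (7)
0: miss, frames (7 0)
4: miss, frames (7 0 4)
9: miss, frames (7 0 4 9)
7: hit
9: hit
0: hit
7: hit
6: miss, evict 4, frames (9 0 7 6)
0: hit
7: hit
9: hit
6: hit
4: miss, evict 0, frames (7 9 6 4)
6: hit
4: hit
6: hit
4: hit
Page faults: 6.

6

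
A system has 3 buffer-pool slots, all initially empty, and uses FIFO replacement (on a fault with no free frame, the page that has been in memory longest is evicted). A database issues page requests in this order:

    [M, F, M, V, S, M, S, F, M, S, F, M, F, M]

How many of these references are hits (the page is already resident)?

8

M: miss, frames (M)
F: miss, frames (M F)
M: hit
V: miss, frames (M F V)
S: miss, evict M, frames (F V S)
M: miss, evict F, frames (V S M)
S: hit
F: miss, evict V, frames (S M F)
M: hit
S: hit
F: hit
M: hit
F: hit
M: hit
Hits: 8.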